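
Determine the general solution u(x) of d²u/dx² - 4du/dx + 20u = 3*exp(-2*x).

u = 3*exp(-2*x)/32 + C1*cos(4*x)*exp(2*x) + C2*exp(2*x)*sin(4*x)

Characteristic equation r² - 4r + 20 = 0 has discriminant (-4)² - 4·(20) = -64 < 0, so r = 2 ± 4i.
Hence u_h = C1*cos(4*x)*exp(2*x) + C2*exp(2*x)*sin(4*x).
Try u_p = A*exp(-2*x). Substituting into the equation and dividing by exp(-2*x) gives A = 3/32, so u_p = 3*exp(-2*x)/32.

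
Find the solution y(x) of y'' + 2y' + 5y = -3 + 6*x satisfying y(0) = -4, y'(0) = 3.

y = -27/25 + 6*x/5 - 73*cos(2*x)*exp(-x)/25 - 14*exp(-x)*sin(2*x)/25

Characteristic equation r² + 2r + 5 = 0 has discriminant (2)² - 4·(5) = -16 < 0, so r = -1 ± 2i.
Hence y_h = C1*cos(2*x)*exp(-x) + C2*exp(-x)*sin(2*x).
For the particular solution try y_p = A0 + A1*x. Substituting and matching coefficients of each power of x gives A0 = -27/25, A1 = 6/5, so y_p = -27/25 + 6*x/5.
General solution: y = -27/25 + 6*x/5 + C1*cos(2*x)*exp(-x) + C2*exp(-x)*sin(2*x).
Apply the initial conditions: y(0) = -27/25 + C1 = -4 and y'(0) = 6/5 - C1 + 2*C2 = 3. Solving gives C1 = -73/25, C2 = -14/25.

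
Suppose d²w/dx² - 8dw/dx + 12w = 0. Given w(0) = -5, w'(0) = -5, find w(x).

Characteristic equation r² - 8r + 12 = 0 factors as (r - 6)(r - 2) = 0, so r = 6, 2.
Hence w_h = C1*exp(6*x) + C2*exp(2*x).
Apply the initial conditions: w(0) = C1 + C2 = -5 and w'(0) = 2*C2 + 6*C1 = -5. Solving gives C1 = 5/4, C2 = -25/4.

w = -25*exp(2*x)/4 + 5*exp(6*x)/4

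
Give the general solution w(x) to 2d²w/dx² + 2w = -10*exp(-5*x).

w = -5*exp(-5*x)/26 + C1*cos(x) + C2*sin(x)

Divide through by 2: w'' + w = -5*exp(-5*x).
Characteristic equation r² + 1 = 0 has discriminant (0)² - 4·(1) = -4 < 0, so r = ± i.
Hence w_h = C1*cos(x) + C2*sin(x).
Try w_p = A*exp(-5*x). Substituting into the equation and dividing by exp(-5*x) gives A = -5/26, so w_p = -5*exp(-5*x)/26.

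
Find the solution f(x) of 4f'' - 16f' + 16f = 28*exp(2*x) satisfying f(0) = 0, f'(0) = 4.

Divide through by 4: f'' - 4f' + 4f = 7*exp(2*x).
Characteristic equation r² - 4r + 4 = 0 has discriminant (-4)² - 4·(4) = 0, so r = 2 is a repeated root.
Hence f_h = (C1 + C2*x)*exp(2*x).
Since exp(2*x) solves the homogeneous equation (r = 2 is a root of multiplicity 2), multiply the trial by x^2. Try f_p = A*x^2*exp(2*x). Substituting into the equation and dividing by exp(2*x) gives A = 7/2, so f_p = 7*x^2*exp(2*x)/2.
General solution: f = C1*exp(2*x) + 7*x^2*exp(2*x)/2 + C2*x*exp(2*x).
Apply the initial conditions: f(0) = C1 = 0 and f'(0) = C2 + 2*C1 = 4. Solving gives C1 = 0, C2 = 4.

f = 4*x*exp(2*x) + 7*x**2*exp(2*x)/2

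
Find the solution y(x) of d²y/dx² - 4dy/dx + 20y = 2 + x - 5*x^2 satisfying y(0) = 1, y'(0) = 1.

Characteristic equation r² - 4r + 20 = 0 has discriminant (-4)² - 4·(20) = -64 < 0, so r = 2 ± 4i.
Hence y_h = C1*cos(4*x)*exp(2*x) + C2*exp(2*x)*sin(4*x).
For the particular solution try y_p = A0 + A1*x + A2*x^2. Substituting and matching coefficients of each power of x gives A0 = 23/200, A1 = -1/20, A2 = -1/4, so y_p = 23/200 - x^2/4 - x/20.
General solution: y = 23/200 - x^2/4 - x/20 + C1*cos(4*x)*exp(2*x) + C2*exp(2*x)*sin(4*x).
Apply the initial conditions: y(0) = 23/200 + C1 = 1 and y'(0) = -1/20 + 2*C1 + 4*C2 = 1. Solving gives C1 = 177/200, C2 = -9/50.

y = 23/200 - x**2/4 - x/20 - 9*exp(2*x)*sin(4*x)/50 + 177*cos(4*x)*exp(2*x)/200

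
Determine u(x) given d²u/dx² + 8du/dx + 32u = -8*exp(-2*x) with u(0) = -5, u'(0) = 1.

Characteristic equation r² + 8r + 32 = 0 has discriminant (8)² - 4·(32) = -64 < 0, so r = -4 ± 4i.
Hence u_h = C1*cos(4*x)*exp(-4*x) + C2*exp(-4*x)*sin(4*x).
Try u_p = A*exp(-2*x). Substituting into the equation and dividing by exp(-2*x) gives A = -2/5, so u_p = -2*exp(-2*x)/5.
General solution: u = -2*exp(-2*x)/5 + C1*cos(4*x)*exp(-4*x) + C2*exp(-4*x)*sin(4*x).
Apply the initial conditions: u(0) = -2/5 + C1 = -5 and u'(0) = 4/5 - 4*C1 + 4*C2 = 1. Solving gives C1 = -23/5, C2 = -91/20.

u = -2*exp(-2*x)/5 - 91*exp(-4*x)*sin(4*x)/20 - 23*cos(4*x)*exp(-4*x)/5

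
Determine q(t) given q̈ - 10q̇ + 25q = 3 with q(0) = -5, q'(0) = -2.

Characteristic equation r² - 10r + 25 = 0 has discriminant (-10)² - 4·(25) = 0, so r = 5 is a repeated root.
Hence q_h = (C1 + C2*t)*exp(5*t).
For the particular solution try q_p = A0. Substituting and matching coefficients of each power of t gives A0 = 3/25, so q_p = 3/25.
General solution: q = 3/25 + C1*exp(5*t) + C2*t*exp(5*t).
Apply the initial conditions: q(0) = 3/25 + C1 = -5 and q'(0) = C2 + 5*C1 = -2. Solving gives C1 = -128/25, C2 = 118/5.

q = 3/25 - 128*exp(5*t)/25 + 118*t*exp(5*t)/5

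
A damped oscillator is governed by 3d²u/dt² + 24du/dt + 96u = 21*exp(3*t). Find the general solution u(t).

Divide through by 3: u'' + 8u' + 32u = 7*exp(3*t).
Characteristic equation r² + 8r + 32 = 0 has discriminant (8)² - 4·(32) = -64 < 0, so r = -4 ± 4i.
Hence u_h = C1*cos(4*t)*exp(-4*t) + C2*exp(-4*t)*sin(4*t).
Try u_p = A*exp(3*t). Substituting into the equation and dividing by exp(3*t) gives A = 7/65, so u_p = 7*exp(3*t)/65.

u = 7*exp(3*t)/65 + C1*cos(4*t)*exp(-4*t) + C2*exp(-4*t)*sin(4*t)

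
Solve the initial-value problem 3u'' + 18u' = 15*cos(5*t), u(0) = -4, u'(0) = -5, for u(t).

u = -29/6 - 5*cos(5*t)/61 + 6*sin(5*t)/61 + 335*exp(-6*t)/366

Divide through by 3: u'' + 6u' = 5*cos(5*t).
Characteristic equation r² + 6r = 0 factors as (r + 6)r = 0, so r = -6, 0.
Hence u_h = C1*exp(-6*t) + C2.
Try u_p = A*cos(5*t) + B*sin(5*t). Substituting and equating the coefficients of cos(5t) and sin(5t) gives A = -5/61, B = 6/61, so u_p = -5*cos(5*t)/61 + 6*sin(5*t)/61.
General solution: u = C2 - 5*cos(5*t)/61 + 6*sin(5*t)/61 + C1*exp(-6*t).
Apply the initial conditions: u(0) = -5/61 + C1 + C2 = -4 and u'(0) = 30/61 - 6*C1 = -5. Solving gives C1 = 335/366, C2 = -29/6.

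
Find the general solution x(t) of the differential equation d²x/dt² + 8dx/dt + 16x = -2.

Characteristic equation r² + 8r + 16 = 0 has discriminant (8)² - 4·(16) = 0, so r = -4 is a repeated root.
Hence x_h = (C1 + C2*t)*exp(-4*t).
For the particular solution try x_p = A0. Substituting and matching coefficients of each power of t gives A0 = -1/8, so x_p = -1/8.

x = -1/8 + C1*exp(-4*t) + C2*t*exp(-4*t)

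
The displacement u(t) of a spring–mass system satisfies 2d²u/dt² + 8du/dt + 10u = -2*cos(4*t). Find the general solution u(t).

u = -16*sin(4*t)/377 + 11*cos(4*t)/377 + C1*cos(t)*exp(-2*t) + C2*exp(-2*t)*sin(t)

Divide through by 2: u'' + 4u' + 5u = -cos(4*t).
Characteristic equation r² + 4r + 5 = 0 has discriminant (4)² - 4·(5) = -4 < 0, so r = -2 ± i.
Hence u_h = C1*cos(t)*exp(-2*t) + C2*exp(-2*t)*sin(t).
Try u_p = A*cos(4*t) + B*sin(4*t). Substituting and equating the coefficients of cos(4t) and sin(4t) gives A = 11/377, B = -16/377, so u_p = -16*sin(4*t)/377 + 11*cos(4*t)/377.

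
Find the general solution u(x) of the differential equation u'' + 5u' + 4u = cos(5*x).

u = -21*cos(5*x)/1066 + 25*sin(5*x)/1066 + C1*exp(-4*x) + C2*exp(-x)

Characteristic equation r² + 5r + 4 = 0 factors as (r + 4)(r + 1) = 0, so r = -4, -1.
Hence u_h = C1*exp(-4*x) + C2*exp(-x).
Try u_p = A*cos(5*x) + B*sin(5*x). Substituting and equating the coefficients of cos(5x) and sin(5x) gives A = -21/1066, B = 25/1066, so u_p = -21*cos(5*x)/1066 + 25*sin(5*x)/1066.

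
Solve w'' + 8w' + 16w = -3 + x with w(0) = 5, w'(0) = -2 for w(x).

w = -7/32 + x/16 + 167*exp(-4*x)/32 + 301*x*exp(-4*x)/16

Characteristic equation r² + 8r + 16 = 0 has discriminant (8)² - 4·(16) = 0, so r = -4 is a repeated root.
Hence w_h = (C1 + C2*x)*exp(-4*x).
For the particular solution try w_p = A0 + A1*x. Substituting and matching coefficients of each power of x gives A0 = -7/32, A1 = 1/16, so w_p = -7/32 + x/16.
General solution: w = -7/32 + x/16 + C1*exp(-4*x) + C2*x*exp(-4*x).
Apply the initial conditions: w(0) = -7/32 + C1 = 5 and w'(0) = 1/16 + C2 - 4*C1 = -2. Solving gives C1 = 167/32, C2 = 301/16.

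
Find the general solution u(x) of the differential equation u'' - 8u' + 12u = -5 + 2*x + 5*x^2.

Characteristic equation r² - 8r + 12 = 0 factors as (r - 6)(r - 2) = 0, so r = 6, 2.
Hence u_h = C1*exp(6*x) + C2*exp(2*x).
For the particular solution try u_p = A0 + A1*x + A2*x^2. Substituting and matching coefficients of each power of x gives A0 = -1/216, A1 = 13/18, A2 = 5/12, so u_p = -1/216 + 5*x^2/12 + 13*x/18.

u = -1/216 + 5*x**2/12 + 13*x/18 + C1*exp(6*x) + C2*exp(2*x)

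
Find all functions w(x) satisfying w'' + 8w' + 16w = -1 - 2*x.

w = -x/8 + C1*exp(-4*x) + C2*x*exp(-4*x)

Characteristic equation r² + 8r + 16 = 0 has discriminant (8)² - 4·(16) = 0, so r = -4 is a repeated root.
Hence w_h = (C1 + C2*x)*exp(-4*x).
For the particular solution try w_p = A0 + A1*x. Substituting and matching coefficients of each power of x gives A0 = 0, A1 = -1/8, so w_p = -x/8.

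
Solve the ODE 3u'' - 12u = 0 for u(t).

Divide through by 3: u'' - 4u = 0.
Characteristic equation r² - 4 = 0 factors as (r - 2)(r + 2) = 0, so r = 2, -2.
Hence u_h = C1*exp(2*t) + C2*exp(-2*t).

u = C1*exp(2*t) + C2*exp(-2*t)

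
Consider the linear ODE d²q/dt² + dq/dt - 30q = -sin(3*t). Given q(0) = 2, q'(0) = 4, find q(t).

q = cos(3*t)/510 + 13*sin(3*t)/510 + 91*exp(-6*t)/165 + 541*exp(5*t)/374

Characteristic equation r² + r - 30 = 0 factors as (r - 5)(r + 6) = 0, so r = 5, -6.
Hence q_h = C1*exp(5*t) + C2*exp(-6*t).
Try q_p = A*cos(3*t) + B*sin(3*t). Substituting and equating the coefficients of cos(3t) and sin(3t) gives A = 1/510, B = 13/510, so q_p = cos(3*t)/510 + 13*sin(3*t)/510.
General solution: q = cos(3*t)/510 + 13*sin(3*t)/510 + C1*exp(5*t) + C2*exp(-6*t).
Apply the initial conditions: q(0) = 1/510 + C1 + C2 = 2 and q'(0) = 13/170 - 6*C2 + 5*C1 = 4. Solving gives C1 = 541/374, C2 = 91/165.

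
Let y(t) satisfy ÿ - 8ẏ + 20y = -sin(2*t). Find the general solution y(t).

y = -cos(2*t)/32 - sin(2*t)/32 + C1*cos(2*t)*exp(4*t) + C2*exp(4*t)*sin(2*t)

Characteristic equation r² - 8r + 20 = 0 has discriminant (-8)² - 4·(20) = -16 < 0, so r = 4 ± 2i.
Hence y_h = C1*cos(2*t)*exp(4*t) + C2*exp(4*t)*sin(2*t).
Try y_p = A*cos(2*t) + B*sin(2*t). Substituting and equating the coefficients of cos(2t) and sin(2t) gives A = -1/32, B = -1/32, so y_p = -cos(2*t)/32 - sin(2*t)/32.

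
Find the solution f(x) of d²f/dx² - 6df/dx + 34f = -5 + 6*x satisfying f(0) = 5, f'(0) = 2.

Characteristic equation r² - 6r + 34 = 0 has discriminant (-6)² - 4·(34) = -100 < 0, so r = 3 ± 5i.
Hence f_h = C1*cos(5*x)*exp(3*x) + C2*exp(3*x)*sin(5*x).
For the particular solution try f_p = A0 + A1*x. Substituting and matching coefficients of each power of x gives A0 = -67/578, A1 = 3/17, so f_p = -67/578 + 3*x/17.
General solution: f = -67/578 + 3*x/17 + C1*cos(5*x)*exp(3*x) + C2*exp(3*x)*sin(5*x).
Apply the initial conditions: f(0) = -67/578 + C1 = 5 and f'(0) = 3/17 + 3*C1 + 5*C2 = 2. Solving gives C1 = 2957/578, C2 = -7817/2890.

f = -67/578 + 3*x/17 - 7817*exp(3*x)*sin(5*x)/2890 + 2957*cos(5*x)*exp(3*x)/578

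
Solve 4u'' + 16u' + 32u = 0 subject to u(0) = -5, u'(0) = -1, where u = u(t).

Divide through by 4: u'' + 4u' + 8u = 0.
Characteristic equation r² + 4r + 8 = 0 has discriminant (4)² - 4·(8) = -16 < 0, so r = -2 ± 2i.
Hence u_h = C1*cos(2*t)*exp(-2*t) + C2*exp(-2*t)*sin(2*t).
Apply the initial conditions: u(0) = C1 = -5 and u'(0) = -2*C1 + 2*C2 = -1. Solving gives C1 = -5, C2 = -11/2.

u = -5*cos(2*t)*exp(-2*t) - 11*exp(-2*t)*sin(2*t)/2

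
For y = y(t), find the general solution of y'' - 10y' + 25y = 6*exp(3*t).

Characteristic equation r² - 10r + 25 = 0 has discriminant (-10)² - 4·(25) = 0, so r = 5 is a repeated root.
Hence y_h = (C1 + C2*t)*exp(5*t).
Try y_p = A*exp(3*t). Substituting into the equation and dividing by exp(3*t) gives A = 3/2, so y_p = 3*exp(3*t)/2.

y = 3*exp(3*t)/2 + C1*exp(5*t) + C2*t*exp(5*t)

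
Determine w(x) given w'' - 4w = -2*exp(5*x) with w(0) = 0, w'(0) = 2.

w = -4*exp(-2*x)/7 - 2*exp(5*x)/21 + 2*exp(2*x)/3

Characteristic equation r² - 4 = 0 factors as (r - 2)(r + 2) = 0, so r = 2, -2.
Hence w_h = C1*exp(2*x) + C2*exp(-2*x).
Try w_p = A*exp(5*x). Substituting into the equation and dividing by exp(5*x) gives A = -2/21, so w_p = -2*exp(5*x)/21.
General solution: w = -2*exp(5*x)/21 + C1*exp(2*x) + C2*exp(-2*x).
Apply the initial conditions: w(0) = -2/21 + C1 + C2 = 0 and w'(0) = -10/21 - 2*C2 + 2*C1 = 2. Solving gives C1 = 2/3, C2 = -4/7.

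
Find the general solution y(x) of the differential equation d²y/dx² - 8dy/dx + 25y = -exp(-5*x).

Characteristic equation r² - 8r + 25 = 0 has discriminant (-8)² - 4·(25) = -36 < 0, so r = 4 ± 3i.
Hence y_h = C1*cos(3*x)*exp(4*x) + C2*exp(4*x)*sin(3*x).
Try y_p = A*exp(-5*x). Substituting into the equation and dividing by exp(-5*x) gives A = -1/90, so y_p = -exp(-5*x)/90.

y = -exp(-5*x)/90 + C1*cos(3*x)*exp(4*x) + C2*exp(4*x)*sin(3*x)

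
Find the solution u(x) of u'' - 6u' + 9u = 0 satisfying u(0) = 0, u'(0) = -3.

u = -3*x*exp(3*x)

Characteristic equation r² - 6r + 9 = 0 has discriminant (-6)² - 4·(9) = 0, so r = 3 is a repeated root.
Hence u_h = (C1 + C2*x)*exp(3*x).
Apply the initial conditions: u(0) = C1 = 0 and u'(0) = C2 + 3*C1 = -3. Solving gives C1 = 0, C2 = -3.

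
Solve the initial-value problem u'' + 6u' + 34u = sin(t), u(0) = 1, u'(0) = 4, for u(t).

Characteristic equation r² + 6r + 34 = 0 has discriminant (6)² - 4·(34) = -100 < 0, so r = -3 ± 5i.
Hence u_h = C1*cos(5*t)*exp(-3*t) + C2*exp(-3*t)*sin(5*t).
Try u_p = A*cos(t) + B*sin(t). Substituting and equating the coefficients of cos(t) and sin(t) gives A = -2/375, B = 11/375, so u_p = -2*cos(t)/375 + 11*sin(t)/375.
General solution: u = -2*cos(t)/375 + 11*sin(t)/375 + C1*cos(5*t)*exp(-3*t) + C2*exp(-3*t)*sin(5*t).
Apply the initial conditions: u(0) = -2/375 + C1 = 1 and u'(0) = 11/375 - 3*C1 + 5*C2 = 4. Solving gives C1 = 377/375, C2 = 524/375.

u = -2*cos(t)/375 + 11*sin(t)/375 + 377*cos(5*t)*exp(-3*t)/375 + 524*exp(-3*t)*sin(5*t)/375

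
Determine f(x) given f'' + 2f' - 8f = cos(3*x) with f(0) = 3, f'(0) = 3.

Characteristic equation r² + 2r - 8 = 0 factors as (r + 4)(r - 2) = 0, so r = -4, 2.
Hence f_h = C1*exp(-4*x) + C2*exp(2*x).
Try f_p = A*cos(3*x) + B*sin(3*x). Substituting and equating the coefficients of cos(3x) and sin(3x) gives A = -17/325, B = 6/325, so f_p = -17*cos(3*x)/325 + 6*sin(3*x)/325.
General solution: f = -17*cos(3*x)/325 + 6*sin(3*x)/325 + C1*exp(-4*x) + C2*exp(2*x).
Apply the initial conditions: f(0) = -17/325 + C1 + C2 = 3 and f'(0) = 18/325 - 4*C1 + 2*C2 = 3. Solving gives C1 = 79/150, C2 = 197/78.

f = -17*cos(3*x)/325 + 6*sin(3*x)/325 + 79*exp(-4*x)/150 + 197*exp(2*x)/78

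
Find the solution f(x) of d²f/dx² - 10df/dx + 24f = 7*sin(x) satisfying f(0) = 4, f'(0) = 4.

f = -437*exp(6*x)/74 + 70*cos(x)/629 + 161*sin(x)/629 + 333*exp(4*x)/34

Characteristic equation r² - 10r + 24 = 0 factors as (r - 6)(r - 4) = 0, so r = 6, 4.
Hence f_h = C1*exp(6*x) + C2*exp(4*x).
Try f_p = A*cos(x) + B*sin(x). Substituting and equating the coefficients of cos(x) and sin(x) gives A = 70/629, B = 161/629, so f_p = 70*cos(x)/629 + 161*sin(x)/629.
General solution: f = 70*cos(x)/629 + 161*sin(x)/629 + C1*exp(6*x) + C2*exp(4*x).
Apply the initial conditions: f(0) = 70/629 + C1 + C2 = 4 and f'(0) = 161/629 + 4*C2 + 6*C1 = 4. Solving gives C1 = -437/74, C2 = 333/34.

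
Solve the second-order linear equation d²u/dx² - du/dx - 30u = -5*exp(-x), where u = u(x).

u = 5*exp(-x)/28 + C1*exp(6*x) + C2*exp(-5*x)

Characteristic equation r² - r - 30 = 0 factors as (r - 6)(r + 5) = 0, so r = 6, -5.
Hence u_h = C1*exp(6*x) + C2*exp(-5*x).
Try u_p = A*exp(-x). Substituting into the equation and dividing by exp(-x) gives A = 5/28, so u_p = 5*exp(-x)/28.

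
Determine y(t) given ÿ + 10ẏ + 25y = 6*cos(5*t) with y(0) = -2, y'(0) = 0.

Characteristic equation r² + 10r + 25 = 0 has discriminant (10)² - 4·(25) = 0, so r = -5 is a repeated root.
Hence y_h = (C1 + C2*t)*exp(-5*t).
Try y_p = A*cos(5*t) + B*sin(5*t). Substituting and equating the coefficients of cos(5t) and sin(5t) gives A = 0, B = 3/25, so y_p = 3*sin(5*t)/25.
General solution: y = 3*sin(5*t)/25 + C1*exp(-5*t) + C2*t*exp(-5*t).
Apply the initial conditions: y(0) = C1 = -2 and y'(0) = 3/5 + C2 - 5*C1 = 0. Solving gives C1 = -2, C2 = -53/5.

y = -2*exp(-5*t) + 3*sin(5*t)/25 - 53*t*exp(-5*t)/5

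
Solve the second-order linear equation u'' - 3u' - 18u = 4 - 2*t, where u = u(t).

u = -13/54 + t/9 + C1*exp(-3*t) + C2*exp(6*t)

Characteristic equation r² - 3r - 18 = 0 factors as (r + 3)(r - 6) = 0, so r = -3, 6.
Hence u_h = C1*exp(-3*t) + C2*exp(6*t).
For the particular solution try u_p = A0 + A1*t. Substituting and matching coefficients of each power of t gives A0 = -13/54, A1 = 1/9, so u_p = -13/54 + t/9.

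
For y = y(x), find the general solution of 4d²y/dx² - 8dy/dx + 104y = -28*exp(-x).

y = -7*exp(-x)/29 + C1*cos(5*x)*exp(x) + C2*exp(x)*sin(5*x)

Divide through by 4: y'' - 2y' + 26y = -7*exp(-x).
Characteristic equation r² - 2r + 26 = 0 has discriminant (-2)² - 4·(26) = -100 < 0, so r = 1 ± 5i.
Hence y_h = C1*cos(5*x)*exp(x) + C2*exp(x)*sin(5*x).
Try y_p = A*exp(-x). Substituting into the equation and dividing by exp(-x) gives A = -7/29, so y_p = -7*exp(-x)/29.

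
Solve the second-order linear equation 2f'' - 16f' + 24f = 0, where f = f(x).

f = C1*exp(2*x) + C2*exp(6*x)

Divide through by 2: f'' - 8f' + 12f = 0.
Characteristic equation r² - 8r + 12 = 0 factors as (r - 2)(r - 6) = 0, so r = 2, 6.
Hence f_h = C1*exp(2*x) + C2*exp(6*x).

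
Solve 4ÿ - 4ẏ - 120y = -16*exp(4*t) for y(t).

Divide through by 4: y'' - y' - 30y = -4*exp(4*t).
Characteristic equation r² - r - 30 = 0 factors as (r + 5)(r - 6) = 0, so r = -5, 6.
Hence y_h = C1*exp(-5*t) + C2*exp(6*t).
Try y_p = A*exp(4*t). Substituting into the equation and dividing by exp(4*t) gives A = 2/9, so y_p = 2*exp(4*t)/9.

y = 2*exp(4*t)/9 + C1*exp(-5*t) + C2*exp(6*t)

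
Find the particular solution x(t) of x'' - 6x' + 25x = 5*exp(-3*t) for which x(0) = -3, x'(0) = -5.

Characteristic equation r² - 6r + 25 = 0 has discriminant (-6)² - 4·(25) = -64 < 0, so r = 3 ± 4i.
Hence x_h = C1*cos(4*t)*exp(3*t) + C2*exp(3*t)*sin(4*t).
Try x_p = A*exp(-3*t). Substituting into the equation and dividing by exp(-3*t) gives A = 5/52, so x_p = 5*exp(-3*t)/52.
General solution: x = 5*exp(-3*t)/52 + C1*cos(4*t)*exp(3*t) + C2*exp(3*t)*sin(4*t).
Apply the initial conditions: x(0) = 5/52 + C1 = -3 and x'(0) = -15/52 + 3*C1 + 4*C2 = -5. Solving gives C1 = -161/52, C2 = 119/104.

x = 5*exp(-3*t)/52 - 161*cos(4*t)*exp(3*t)/52 + 119*exp(3*t)*sin(4*t)/104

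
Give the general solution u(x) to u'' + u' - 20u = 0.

u = C1*exp(-5*x) + C2*exp(4*x)

Characteristic equation r² + r - 20 = 0 factors as (r + 5)(r - 4) = 0, so r = -5, 4.
Hence u_h = C1*exp(-5*x) + C2*exp(4*x).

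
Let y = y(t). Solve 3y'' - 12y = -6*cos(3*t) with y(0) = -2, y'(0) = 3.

Divide through by 3: y'' - 4y = -2*cos(3*t).
Characteristic equation r² - 4 = 0 factors as (r - 2)(r + 2) = 0, so r = 2, -2.
Hence y_h = C1*exp(2*t) + C2*exp(-2*t).
Try y_p = A*cos(3*t) + B*sin(3*t). Substituting and equating the coefficients of cos(3t) and sin(3t) gives A = 2/13, B = 0, so y_p = 2*cos(3*t)/13.
General solution: y = 2*cos(3*t)/13 + C1*exp(2*t) + C2*exp(-2*t).
Apply the initial conditions: y(0) = 2/13 + C1 + C2 = -2 and y'(0) = -2*C2 + 2*C1 = 3. Solving gives C1 = -17/52, C2 = -95/52.

y = -95*exp(-2*t)/52 - 17*exp(2*t)/52 + 2*cos(3*t)/13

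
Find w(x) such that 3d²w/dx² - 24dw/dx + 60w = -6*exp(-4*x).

w = -exp(-4*x)/34 + C1*cos(2*x)*exp(4*x) + C2*exp(4*x)*sin(2*x)

Divide through by 3: w'' - 8w' + 20w = -2*exp(-4*x).
Characteristic equation r² - 8r + 20 = 0 has discriminant (-8)² - 4·(20) = -16 < 0, so r = 4 ± 2i.
Hence w_h = C1*cos(2*x)*exp(4*x) + C2*exp(4*x)*sin(2*x).
Try w_p = A*exp(-4*x). Substituting into the equation and dividing by exp(-4*x) gives A = -1/34, so w_p = -exp(-4*x)/34.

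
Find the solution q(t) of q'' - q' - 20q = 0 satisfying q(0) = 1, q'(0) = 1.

Characteristic equation r² - r - 20 = 0 factors as (r + 4)(r - 5) = 0, so r = -4, 5.
Hence q_h = C1*exp(-4*t) + C2*exp(5*t).
Apply the initial conditions: q(0) = C1 + C2 = 1 and q'(0) = -4*C1 + 5*C2 = 1. Solving gives C1 = 4/9, C2 = 5/9.

q = 4*exp(-4*t)/9 + 5*exp(5*t)/9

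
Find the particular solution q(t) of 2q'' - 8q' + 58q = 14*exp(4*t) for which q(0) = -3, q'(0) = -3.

q = 7*exp(4*t)/29 - 94*cos(5*t)*exp(2*t)/29 + 73*exp(2*t)*sin(5*t)/145

Divide through by 2: q'' - 4q' + 29q = 7*exp(4*t).
Characteristic equation r² - 4r + 29 = 0 has discriminant (-4)² - 4·(29) = -100 < 0, so r = 2 ± 5i.
Hence q_h = C1*cos(5*t)*exp(2*t) + C2*exp(2*t)*sin(5*t).
Try q_p = A*exp(4*t). Substituting into the equation and dividing by exp(4*t) gives A = 7/29, so q_p = 7*exp(4*t)/29.
General solution: q = 7*exp(4*t)/29 + C1*cos(5*t)*exp(2*t) + C2*exp(2*t)*sin(5*t).
Apply the initial conditions: q(0) = 7/29 + C1 = -3 and q'(0) = 28/29 + 2*C1 + 5*C2 = -3. Solving gives C1 = -94/29, C2 = 73/145.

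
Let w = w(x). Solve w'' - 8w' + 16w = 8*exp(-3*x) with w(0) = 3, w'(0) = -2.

w = 8*exp(-3*x)/49 + 139*exp(4*x)/49 - 90*x*exp(4*x)/7

Characteristic equation r² - 8r + 16 = 0 has discriminant (-8)² - 4·(16) = 0, so r = 4 is a repeated root.
Hence w_h = (C1 + C2*x)*exp(4*x).
Try w_p = A*exp(-3*x). Substituting into the equation and dividing by exp(-3*x) gives A = 8/49, so w_p = 8*exp(-3*x)/49.
General solution: w = 8*exp(-3*x)/49 + C1*exp(4*x) + C2*x*exp(4*x).
Apply the initial conditions: w(0) = 8/49 + C1 = 3 and w'(0) = -24/49 + C2 + 4*C1 = -2. Solving gives C1 = 139/49, C2 = -90/7.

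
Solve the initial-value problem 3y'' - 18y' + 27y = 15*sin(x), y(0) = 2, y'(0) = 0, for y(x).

y = 2*sin(x)/5 + 3*cos(x)/10 + 17*exp(3*x)/10 - 11*x*exp(3*x)/2

Divide through by 3: y'' - 6y' + 9y = 5*sin(x).
Characteristic equation r² - 6r + 9 = 0 has discriminant (-6)² - 4·(9) = 0, so r = 3 is a repeated root.
Hence y_h = (C1 + C2*x)*exp(3*x).
Try y_p = A*cos(x) + B*sin(x). Substituting and equating the coefficients of cos(x) and sin(x) gives A = 3/10, B = 2/5, so y_p = 2*sin(x)/5 + 3*cos(x)/10.
General solution: y = 2*sin(x)/5 + 3*cos(x)/10 + C1*exp(3*x) + C2*x*exp(3*x).
Apply the initial conditions: y(0) = 3/10 + C1 = 2 and y'(0) = 2/5 + C2 + 3*C1 = 0. Solving gives C1 = 17/10, C2 = -11/2.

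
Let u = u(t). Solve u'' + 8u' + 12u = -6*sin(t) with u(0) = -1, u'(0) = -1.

Characteristic equation r² + 8r + 12 = 0 factors as (r + 6)(r + 2) = 0, so r = -6, -2.
Hence u_h = C1*exp(-6*t) + C2*exp(-2*t).
Try u_p = A*cos(t) + B*sin(t). Substituting and equating the coefficients of cos(t) and sin(t) gives A = 48/185, B = -66/185, so u_p = -66*sin(t)/185 + 48*cos(t)/185.
General solution: u = -66*sin(t)/185 + 48*cos(t)/185 + C1*exp(-6*t) + C2*exp(-2*t).
Apply the initial conditions: u(0) = 48/185 + C1 + C2 = -1 and u'(0) = -66/185 - 6*C1 - 2*C2 = -1. Solving gives C1 = 117/148, C2 = -41/20.

u = -66*sin(t)/185 - 41*exp(-2*t)/20 + 48*cos(t)/185 + 117*exp(-6*t)/148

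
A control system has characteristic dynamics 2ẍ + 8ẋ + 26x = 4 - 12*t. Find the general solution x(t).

Divide through by 2: x'' + 4x' + 13x = 2 - 6*t.
Characteristic equation r² + 4r + 13 = 0 has discriminant (4)² - 4·(13) = -36 < 0, so r = -2 ± 3i.
Hence x_h = C1*cos(3*t)*exp(-2*t) + C2*exp(-2*t)*sin(3*t).
For the particular solution try x_p = A0 + A1*t. Substituting and matching coefficients of each power of t gives A0 = 50/169, A1 = -6/13, so x_p = 50/169 - 6*t/13.

x = 50/169 - 6*t/13 + C1*cos(3*t)*exp(-2*t) + C2*exp(-2*t)*sin(3*t)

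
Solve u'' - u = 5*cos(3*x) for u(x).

Characteristic equation r² - 1 = 0 factors as (r + 1)(r - 1) = 0, so r = -1, 1.
Hence u_h = C1*exp(-x) + C2*exp(x).
Try u_p = A*cos(3*x) + B*sin(3*x). Substituting and equating the coefficients of cos(3x) and sin(3x) gives A = -1/2, B = 0, so u_p = -cos(3*x)/2.

u = -cos(3*x)/2 + C1*exp(-x) + C2*exp(x)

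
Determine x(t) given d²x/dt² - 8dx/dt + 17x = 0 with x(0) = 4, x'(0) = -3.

Characteristic equation r² - 8r + 17 = 0 has discriminant (-8)² - 4·(17) = -4 < 0, so r = 4 ± i.
Hence x_h = C1*cos(t)*exp(4*t) + C2*exp(4*t)*sin(t).
Apply the initial conditions: x(0) = C1 = 4 and x'(0) = C2 + 4*C1 = -3. Solving gives C1 = 4, C2 = -19.

x = -19*exp(4*t)*sin(t) + 4*cos(t)*exp(4*t)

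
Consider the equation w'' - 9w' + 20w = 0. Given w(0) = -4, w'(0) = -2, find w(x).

Characteristic equation r² - 9r + 20 = 0 factors as (r - 4)(r - 5) = 0, so r = 4, 5.
Hence w_h = C1*exp(4*x) + C2*exp(5*x).
Apply the initial conditions: w(0) = C1 + C2 = -4 and w'(0) = 4*C1 + 5*C2 = -2. Solving gives C1 = -18, C2 = 14.

w = -18*exp(4*x) + 14*exp(5*x)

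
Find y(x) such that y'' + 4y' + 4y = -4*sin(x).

y = -12*sin(x)/25 + 16*cos(x)/25 + C1*exp(-2*x) + C2*x*exp(-2*x)

Characteristic equation r² + 4r + 4 = 0 has discriminant (4)² - 4·(4) = 0, so r = -2 is a repeated root.
Hence y_h = (C1 + C2*x)*exp(-2*x).
Try y_p = A*cos(x) + B*sin(x). Substituting and equating the coefficients of cos(x) and sin(x) gives A = 16/25, B = -12/25, so y_p = -12*sin(x)/25 + 16*cos(x)/25.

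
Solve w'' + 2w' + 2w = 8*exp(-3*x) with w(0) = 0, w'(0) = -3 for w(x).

w = 8*exp(-3*x)/5 - 8*cos(x)*exp(-x)/5 + exp(-x)*sin(x)/5

Characteristic equation r² + 2r + 2 = 0 has discriminant (2)² - 4·(2) = -4 < 0, so r = -1 ± i.
Hence w_h = C1*cos(x)*exp(-x) + C2*exp(-x)*sin(x).
Try w_p = A*exp(-3*x). Substituting into the equation and dividing by exp(-3*x) gives A = 8/5, so w_p = 8*exp(-3*x)/5.
General solution: w = 8*exp(-3*x)/5 + C1*cos(x)*exp(-x) + C2*exp(-x)*sin(x).
Apply the initial conditions: w(0) = 8/5 + C1 = 0 and w'(0) = -24/5 + C2 - C1 = -3. Solving gives C1 = -8/5, C2 = 1/5.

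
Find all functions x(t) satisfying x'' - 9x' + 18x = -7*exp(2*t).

x = -7*exp(2*t)/4 + C1*exp(6*t) + C2*exp(3*t)

Characteristic equation r² - 9r + 18 = 0 factors as (r - 6)(r - 3) = 0, so r = 6, 3.
Hence x_h = C1*exp(6*t) + C2*exp(3*t).
Try x_p = A*exp(2*t). Substituting into the equation and dividing by exp(2*t) gives A = -7/4, so x_p = -7*exp(2*t)/4.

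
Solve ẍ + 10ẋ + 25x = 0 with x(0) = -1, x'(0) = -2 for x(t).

Characteristic equation r² + 10r + 25 = 0 has discriminant (10)² - 4·(25) = 0, so r = -5 is a repeated root.
Hence x_h = (C1 + C2*t)*exp(-5*t).
Apply the initial conditions: x(0) = C1 = -1 and x'(0) = C2 - 5*C1 = -2. Solving gives C1 = -1, C2 = -7.

x = -exp(-5*t) - 7*t*exp(-5*t)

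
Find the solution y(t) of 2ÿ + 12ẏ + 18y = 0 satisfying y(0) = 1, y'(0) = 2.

Divide through by 2: y'' + 6y' + 9y = 0.
Characteristic equation r² + 6r + 9 = 0 has discriminant (6)² - 4·(9) = 0, so r = -3 is a repeated root.
Hence y_h = (C1 + C2*t)*exp(-3*t).
Apply the initial conditions: y(0) = C1 = 1 and y'(0) = C2 - 3*C1 = 2. Solving gives C1 = 1, C2 = 5.

y = 5*t*exp(-3*t) + exp(-3*t)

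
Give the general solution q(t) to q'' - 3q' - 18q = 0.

Characteristic equation r² - 3r - 18 = 0 factors as (r - 6)(r + 3) = 0, so r = 6, -3.
Hence q_h = C1*exp(6*t) + C2*exp(-3*t).

q = C1*exp(6*t) + C2*exp(-3*t)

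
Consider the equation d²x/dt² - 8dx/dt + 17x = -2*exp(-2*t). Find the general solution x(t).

x = -2*exp(-2*t)/37 + C1*cos(t)*exp(4*t) + C2*exp(4*t)*sin(t)

Characteristic equation r² - 8r + 17 = 0 has discriminant (-8)² - 4·(17) = -4 < 0, so r = 4 ± i.
Hence x_h = C1*cos(t)*exp(4*t) + C2*exp(4*t)*sin(t).
Try x_p = A*exp(-2*t). Substituting into the equation and dividing by exp(-2*t) gives A = -2/37, so x_p = -2*exp(-2*t)/37.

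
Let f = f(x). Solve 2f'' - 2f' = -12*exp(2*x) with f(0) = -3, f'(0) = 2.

f = -8 - 3*exp(2*x) + 8*exp(x)

Divide through by 2: f'' - f' = -6*exp(2*x).
Characteristic equation r² - r = 0 factors as (r - 1)r = 0, so r = 1, 0.
Hence f_h = C1*exp(x) + C2.
Try f_p = A*exp(2*x). Substituting into the equation and dividing by exp(2*x) gives A = -3, so f_p = -3*exp(2*x).
General solution: f = C2 - 3*exp(2*x) + C1*exp(x).
Apply the initial conditions: f(0) = -3 + C1 + C2 = -3 and f'(0) = -6 + C1 = 2. Solving gives C1 = 8, C2 = -8.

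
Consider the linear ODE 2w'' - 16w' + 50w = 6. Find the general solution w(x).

Divide through by 2: w'' - 8w' + 25w = 3.
Characteristic equation r² - 8r + 25 = 0 has discriminant (-8)² - 4·(25) = -36 < 0, so r = 4 ± 3i.
Hence w_h = C1*cos(3*x)*exp(4*x) + C2*exp(4*x)*sin(3*x).
For the particular solution try w_p = A0. Substituting and matching coefficients of each power of x gives A0 = 3/25, so w_p = 3/25.

w = 3/25 + C1*cos(3*x)*exp(4*x) + C2*exp(4*x)*sin(3*x)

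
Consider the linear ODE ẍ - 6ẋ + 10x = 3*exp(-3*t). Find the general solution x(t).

Characteristic equation r² - 6r + 10 = 0 has discriminant (-6)² - 4·(10) = -4 < 0, so r = 3 ± i.
Hence x_h = C1*cos(t)*exp(3*t) + C2*exp(3*t)*sin(t).
Try x_p = A*exp(-3*t). Substituting into the equation and dividing by exp(-3*t) gives A = 3/37, so x_p = 3*exp(-3*t)/37.

x = 3*exp(-3*t)/37 + C1*cos(t)*exp(3*t) + C2*exp(3*t)*sin(t)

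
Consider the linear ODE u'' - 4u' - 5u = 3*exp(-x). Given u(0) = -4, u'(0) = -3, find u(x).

Characteristic equation r² - 4r - 5 = 0 factors as (r + 1)(r - 5) = 0, so r = -1, 5.
Hence u_h = C1*exp(-x) + C2*exp(5*x).
Since exp(-x) solves the homogeneous equation (r = -1 is a root of multiplicity 1), multiply the trial by x. Try u_p = A*x*exp(-x). Substituting into the equation and dividing by exp(-x) gives A = -1/2, so u_p = -x*exp(-x)/2.
General solution: u = C1*exp(-x) + C2*exp(5*x) - x*exp(-x)/2.
Apply the initial conditions: u(0) = C1 + C2 = -4 and u'(0) = -1/2 - C1 + 5*C2 = -3. Solving gives C1 = -35/12, C2 = -13/12.

u = -35*exp(-x)/12 - 13*exp(5*x)/12 - x*exp(-x)/2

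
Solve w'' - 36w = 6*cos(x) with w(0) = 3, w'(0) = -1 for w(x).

Characteristic equation r² - 36 = 0 factors as (r - 6)(r + 6) = 0, so r = 6, -6.
Hence w_h = C1*exp(6*x) + C2*exp(-6*x).
Try w_p = A*cos(x) + B*sin(x). Substituting and equating the coefficients of cos(x) and sin(x) gives A = -6/37, B = 0, so w_p = -6*cos(x)/37.
General solution: w = -6*cos(x)/37 + C1*exp(6*x) + C2*exp(-6*x).
Apply the initial conditions: w(0) = -6/37 + C1 + C2 = 3 and w'(0) = -6*C2 + 6*C1 = -1. Solving gives C1 = 665/444, C2 = 739/444.

w = -6*cos(x)/37 + 665*exp(6*x)/444 + 739*exp(-6*x)/444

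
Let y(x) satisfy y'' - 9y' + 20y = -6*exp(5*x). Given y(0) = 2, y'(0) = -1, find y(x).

Characteristic equation r² - 9r + 20 = 0 factors as (r - 5)(r - 4) = 0, so r = 5, 4.
Hence y_h = C1*exp(5*x) + C2*exp(4*x).
Since exp(5*x) solves the homogeneous equation (r = 5 is a root of multiplicity 1), multiply the trial by x. Try y_p = A*x*exp(5*x). Substituting into the equation and dividing by exp(5*x) gives A = -6, so y_p = -6*x*exp(5*x).
General solution: y = C1*exp(5*x) + C2*exp(4*x) - 6*x*exp(5*x).
Apply the initial conditions: y(0) = C1 + C2 = 2 and y'(0) = -6 + 4*C2 + 5*C1 = -1. Solving gives C1 = -3, C2 = 5.

y = -3*exp(5*x) + 5*exp(4*x) - 6*x*exp(5*x)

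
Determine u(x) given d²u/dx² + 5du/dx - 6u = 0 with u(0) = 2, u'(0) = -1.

u = 3*exp(-6*x)/7 + 11*exp(x)/7

Characteristic equation r² + 5r - 6 = 0 factors as (r - 1)(r + 6) = 0, so r = 1, -6.
Hence u_h = C1*exp(x) + C2*exp(-6*x).
Apply the initial conditions: u(0) = C1 + C2 = 2 and u'(0) = C1 - 6*C2 = -1. Solving gives C1 = 11/7, C2 = 3/7.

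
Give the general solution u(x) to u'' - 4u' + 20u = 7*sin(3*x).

u = 77*sin(3*x)/265 + 84*cos(3*x)/265 + C1*cos(4*x)*exp(2*x) + C2*exp(2*x)*sin(4*x)

Characteristic equation r² - 4r + 20 = 0 has discriminant (-4)² - 4·(20) = -64 < 0, so r = 2 ± 4i.
Hence u_h = C1*cos(4*x)*exp(2*x) + C2*exp(2*x)*sin(4*x).
Try u_p = A*cos(3*x) + B*sin(3*x). Substituting and equating the coefficients of cos(3x) and sin(3x) gives A = 84/265, B = 77/265, so u_p = 77*sin(3*x)/265 + 84*cos(3*x)/265.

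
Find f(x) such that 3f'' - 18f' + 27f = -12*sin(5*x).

Divide through by 3: f'' - 6f' + 9f = -4*sin(5*x).
Characteristic equation r² - 6r + 9 = 0 has discriminant (-6)² - 4·(9) = 0, so r = 3 is a repeated root.
Hence f_h = (C1 + C2*x)*exp(3*x).
Try f_p = A*cos(5*x) + B*sin(5*x). Substituting and equating the coefficients of cos(5x) and sin(5x) gives A = -30/289, B = 16/289, so f_p = -30*cos(5*x)/289 + 16*sin(5*x)/289.

f = -30*cos(5*x)/289 + 16*sin(5*x)/289 + C1*exp(3*x) + C2*x*exp(3*x)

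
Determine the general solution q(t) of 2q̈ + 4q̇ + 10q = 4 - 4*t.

Divide through by 2: q'' + 2q' + 5q = 2 - 2*t.
Characteristic equation r² + 2r + 5 = 0 has discriminant (2)² - 4·(5) = -16 < 0, so r = -1 ± 2i.
Hence q_h = C1*cos(2*t)*exp(-t) + C2*exp(-t)*sin(2*t).
For the particular solution try q_p = A0 + A1*t. Substituting and matching coefficients of each power of t gives A0 = 14/25, A1 = -2/5, so q_p = 14/25 - 2*t/5.

q = 14/25 - 2*t/5 + C1*cos(2*t)*exp(-t) + C2*exp(-t)*sin(2*t)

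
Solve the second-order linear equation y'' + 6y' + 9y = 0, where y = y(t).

Characteristic equation r² + 6r + 9 = 0 has discriminant (6)² - 4·(9) = 0, so r = -3 is a repeated root.
Hence y_h = (C1 + C2*t)*exp(-3*t).

y = C1*exp(-3*t) + C2*t*exp(-3*t)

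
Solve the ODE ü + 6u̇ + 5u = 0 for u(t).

Characteristic equation r² + 6r + 5 = 0 factors as (r + 1)(r + 5) = 0, so r = -1, -5.
Hence u_h = C1*exp(-t) + C2*exp(-5*t).

u = C1*exp(-t) + C2*exp(-5*t)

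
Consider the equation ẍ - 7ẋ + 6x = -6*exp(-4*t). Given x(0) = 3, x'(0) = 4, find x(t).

x = -3*exp(-4*t)/25 + 2*exp(6*t)/25 + 76*exp(t)/25

Characteristic equation r² - 7r + 6 = 0 factors as (r - 1)(r - 6) = 0, so r = 1, 6.
Hence x_h = C1*exp(t) + C2*exp(6*t).
Try x_p = A*exp(-4*t). Substituting into the equation and dividing by exp(-4*t) gives A = -3/25, so x_p = -3*exp(-4*t)/25.
General solution: x = -3*exp(-4*t)/25 + C1*exp(t) + C2*exp(6*t).
Apply the initial conditions: x(0) = -3/25 + C1 + C2 = 3 and x'(0) = 12/25 + C1 + 6*C2 = 4. Solving gives C1 = 76/25, C2 = 2/25.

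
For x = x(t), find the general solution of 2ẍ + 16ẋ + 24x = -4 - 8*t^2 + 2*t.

Divide through by 2: x'' + 8x' + 12x = -2 + t - 4*t^2.
Characteristic equation r² + 8r + 12 = 0 factors as (r + 2)(r + 6) = 0, so r = -2, -6.
Hence x_h = C1*exp(-2*t) + C2*exp(-6*t).
For the particular solution try x_p = A0 + A1*t + A2*t^2. Substituting and matching coefficients of each power of t gives A0 = -25/54, A1 = 19/36, A2 = -1/3, so x_p = -25/54 - t^2/3 + 19*t/36.

x = -25/54 - t**2/3 + 19*t/36 + C1*exp(-2*t) + C2*exp(-6*t)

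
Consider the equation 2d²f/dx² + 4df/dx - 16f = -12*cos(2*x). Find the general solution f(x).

Divide through by 2: f'' + 2f' - 8f = -6*cos(2*x).
Characteristic equation r² + 2r - 8 = 0 factors as (r - 2)(r + 4) = 0, so r = 2, -4.
Hence f_h = C1*exp(2*x) + C2*exp(-4*x).
Try f_p = A*cos(2*x) + B*sin(2*x). Substituting and equating the coefficients of cos(2x) and sin(2x) gives A = 9/20, B = -3/20, so f_p = -3*sin(2*x)/20 + 9*cos(2*x)/20.

f = -3*sin(2*x)/20 + 9*cos(2*x)/20 + C1*exp(2*x) + C2*exp(-4*x)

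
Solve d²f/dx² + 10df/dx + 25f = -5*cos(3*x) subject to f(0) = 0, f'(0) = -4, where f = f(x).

f = -75*sin(3*x)/578 - 20*cos(3*x)/289 + 20*exp(-5*x)/289 - 111*x*exp(-5*x)/34

Characteristic equation r² + 10r + 25 = 0 has discriminant (10)² - 4·(25) = 0, so r = -5 is a repeated root.
Hence f_h = (C1 + C2*x)*exp(-5*x).
Try f_p = A*cos(3*x) + B*sin(3*x). Substituting and equating the coefficients of cos(3x) and sin(3x) gives A = -20/289, B = -75/578, so f_p = -75*sin(3*x)/578 - 20*cos(3*x)/289.
General solution: f = -75*sin(3*x)/578 - 20*cos(3*x)/289 + C1*exp(-5*x) + C2*x*exp(-5*x).
Apply the initial conditions: f(0) = -20/289 + C1 = 0 and f'(0) = -225/578 + C2 - 5*C1 = -4. Solving gives C1 = 20/289, C2 = -111/34.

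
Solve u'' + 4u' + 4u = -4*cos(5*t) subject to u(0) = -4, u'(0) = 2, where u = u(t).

u = -3448*exp(-2*t)/841 - 80*sin(5*t)/841 + 84*cos(5*t)/841 - 166*t*exp(-2*t)/29

Characteristic equation r² + 4r + 4 = 0 has discriminant (4)² - 4·(4) = 0, so r = -2 is a repeated root.
Hence u_h = (C1 + C2*t)*exp(-2*t).
Try u_p = A*cos(5*t) + B*sin(5*t). Substituting and equating the coefficients of cos(5t) and sin(5t) gives A = 84/841, B = -80/841, so u_p = -80*sin(5*t)/841 + 84*cos(5*t)/841.
General solution: u = -80*sin(5*t)/841 + 84*cos(5*t)/841 + C1*exp(-2*t) + C2*t*exp(-2*t).
Apply the initial conditions: u(0) = 84/841 + C1 = -4 and u'(0) = -400/841 + C2 - 2*C1 = 2. Solving gives C1 = -3448/841, C2 = -166/29.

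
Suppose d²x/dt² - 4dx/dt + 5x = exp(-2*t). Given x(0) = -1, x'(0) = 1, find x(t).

x = exp(-2*t)/17 - 18*cos(t)*exp(2*t)/17 + 55*exp(2*t)*sin(t)/17

Characteristic equation r² - 4r + 5 = 0 has discriminant (-4)² - 4·(5) = -4 < 0, so r = 2 ± i.
Hence x_h = C1*cos(t)*exp(2*t) + C2*exp(2*t)*sin(t).
Try x_p = A*exp(-2*t). Substituting into the equation and dividing by exp(-2*t) gives A = 1/17, so x_p = exp(-2*t)/17.
General solution: x = exp(-2*t)/17 + C1*cos(t)*exp(2*t) + C2*exp(2*t)*sin(t).
Apply the initial conditions: x(0) = 1/17 + C1 = -1 and x'(0) = -2/17 + C2 + 2*C1 = 1. Solving gives C1 = -18/17, C2 = 55/17.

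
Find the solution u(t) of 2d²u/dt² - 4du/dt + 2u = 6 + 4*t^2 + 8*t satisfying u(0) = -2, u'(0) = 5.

u = 23 - 25*exp(t) + 2*t**2 + 12*t + 18*t*exp(t)

Divide through by 2: u'' - 2u' + u = 3 + 2*t^2 + 4*t.
Characteristic equation r² - 2r + 1 = 0 has discriminant (-2)² - 4·(1) = 0, so r = 1 is a repeated root.
Hence u_h = (C1 + C2*t)*exp(t).
For the particular solution try u_p = A0 + A1*t + A2*t^2. Substituting and matching coefficients of each power of t gives A0 = 23, A1 = 12, A2 = 2, so u_p = 23 + 2*t^2 + 12*t.
General solution: u = 23 + 2*t^2 + 12*t + C1*exp(t) + C2*t*exp(t).
Apply the initial conditions: u(0) = 23 + C1 = -2 and u'(0) = 12 + C1 + C2 = 5. Solving gives C1 = -25, C2 = 18.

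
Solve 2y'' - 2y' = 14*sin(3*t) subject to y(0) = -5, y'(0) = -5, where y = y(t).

y = -7/3 - 29*exp(t)/10 - 7*sin(3*t)/10 + 7*cos(3*t)/30

Divide through by 2: y'' - y' = 7*sin(3*t).
Characteristic equation r² - r = 0 factors as (r - 1)r = 0, so r = 1, 0.
Hence y_h = C1*exp(t) + C2.
Try y_p = A*cos(3*t) + B*sin(3*t). Substituting and equating the coefficients of cos(3t) and sin(3t) gives A = 7/30, B = -7/10, so y_p = -7*sin(3*t)/10 + 7*cos(3*t)/30.
General solution: y = C2 - 7*sin(3*t)/10 + 7*cos(3*t)/30 + C1*exp(t).
Apply the initial conditions: y(0) = 7/30 + C1 + C2 = -5 and y'(0) = -21/10 + C1 = -5. Solving gives C1 = -29/10, C2 = -7/3.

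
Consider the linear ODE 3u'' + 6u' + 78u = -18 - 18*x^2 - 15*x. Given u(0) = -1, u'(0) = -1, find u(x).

Divide through by 3: u'' + 2u' + 26u = -6 - 6*x^2 - 5*x.
Characteristic equation r² + 2r + 26 = 0 has discriminant (2)² - 4·(26) = -100 < 0, so r = -1 ± 5i.
Hence u_h = C1*cos(5*x)*exp(-x) + C2*exp(-x)*sin(5*x).
For the particular solution try u_p = A0 + A1*x + A2*x^2. Substituting and matching coefficients of each power of x gives A0 = -883/4394, A1 = -53/338, A2 = -3/13, so u_p = -883/4394 - 53*x/338 - 3*x^2/13.
General solution: u = -883/4394 - 53*x/338 - 3*x^2/13 + C1*cos(5*x)*exp(-x) + C2*exp(-x)*sin(5*x).
Apply the initial conditions: u(0) = -883/4394 + C1 = -1 and u'(0) = -53/338 - C1 + 5*C2 = -1. Solving gives C1 = -3511/4394, C2 = -3608/10985.

u = -883/4394 - 53*x/338 - 3*x**2/13 - 3608*exp(-x)*sin(5*x)/10985 - 3511*cos(5*x)*exp(-x)/4394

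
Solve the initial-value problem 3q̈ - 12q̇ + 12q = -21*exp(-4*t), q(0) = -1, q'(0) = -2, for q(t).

Divide through by 3: q'' - 4q' + 4q = -7*exp(-4*t).
Characteristic equation r² - 4r + 4 = 0 has discriminant (-4)² - 4·(4) = 0, so r = 2 is a repeated root.
Hence q_h = (C1 + C2*t)*exp(2*t).
Try q_p = A*exp(-4*t). Substituting into the equation and dividing by exp(-4*t) gives A = -7/36, so q_p = -7*exp(-4*t)/36.
General solution: q = -7*exp(-4*t)/36 + C1*exp(2*t) + C2*t*exp(2*t).
Apply the initial conditions: q(0) = -7/36 + C1 = -1 and q'(0) = 7/9 + C2 + 2*C1 = -2. Solving gives C1 = -29/36, C2 = -7/6.

q = -29*exp(2*t)/36 - 7*exp(-4*t)/36 - 7*t*exp(2*t)/6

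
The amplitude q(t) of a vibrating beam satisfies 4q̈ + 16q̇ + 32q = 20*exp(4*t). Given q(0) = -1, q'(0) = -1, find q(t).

Divide through by 4: q'' + 4q' + 8q = 5*exp(4*t).
Characteristic equation r² + 4r + 8 = 0 has discriminant (4)² - 4·(8) = -16 < 0, so r = -2 ± 2i.
Hence q_h = C1*cos(2*t)*exp(-2*t) + C2*exp(-2*t)*sin(2*t).
Try q_p = A*exp(4*t). Substituting into the equation and dividing by exp(4*t) gives A = 1/8, so q_p = exp(4*t)/8.
General solution: q = exp(4*t)/8 + C1*cos(2*t)*exp(-2*t) + C2*exp(-2*t)*sin(2*t).
Apply the initial conditions: q(0) = 1/8 + C1 = -1 and q'(0) = 1/2 - 2*C1 + 2*C2 = -1. Solving gives C1 = -9/8, C2 = -15/8.

q = exp(4*t)/8 - 15*exp(-2*t)*sin(2*t)/8 - 9*cos(2*t)*exp(-2*t)/8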